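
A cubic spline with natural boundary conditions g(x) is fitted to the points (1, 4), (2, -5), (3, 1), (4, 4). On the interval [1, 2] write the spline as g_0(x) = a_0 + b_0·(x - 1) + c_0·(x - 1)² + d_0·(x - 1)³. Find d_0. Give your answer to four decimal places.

4.2000

Let m_i = g''(x_i). Step sizes h_i = 1, 1, 1; slopes of the chords Δ_i = (y_(i+1) - y_i)/h_i = -9, 6, 3.
  1·m_0 + 4·m_1 + 1·m_2 = 6(Δ_1 - Δ_0) = 90
  1·m_1 + 4·m_2 + 1·m_3 = 6(Δ_2 - Δ_1) = -18
Natural end conditions: m_0 = m_3 = 0.
Solving the tridiagonal system: m_0 = 0, m_1 = 126/5, m_2 = -54/5, m_3 = 0.
On [1, 2], with g_0(x) = a_0 + b_0·(x - 1) + c_0·(x - 1)² + d_0·(x - 1)³: c_0 = m_0/2 = 0, d_0 = (m_1 - m_0)/(6h_0) = 21/5, b_0 = Δ_0 - h_0(2m_0 + m_1)/6 = -66/5.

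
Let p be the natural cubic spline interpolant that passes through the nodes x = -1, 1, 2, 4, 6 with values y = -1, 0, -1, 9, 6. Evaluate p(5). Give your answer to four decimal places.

9.2725

Let σ_i = p''(x_i). Step sizes h_i = 2, 1, 2, 2; slopes of the chords Δ_i = (y_(i+1) - y_i)/h_i = 1/2, -1, 5, -3/2.
  2·σ_0 + 6·σ_1 + 1·σ_2 = 6(Δ_1 - Δ_0) = -9
  1·σ_1 + 6·σ_2 + 2·σ_3 = 6(Δ_2 - Δ_1) = 36
  2·σ_2 + 8·σ_3 + 2·σ_4 = 6(Δ_3 - Δ_2) = -39
Natural end conditions: σ_0 = σ_4 = 0.
Hence σ_0 = 0, σ_1 = -381/128, σ_2 = 567/64, σ_3 = -1815/256, σ_4 = 0.
On [4, 6], p(x) = 9 + 413/128·(x - 4) - 1815/512·(x - 4)² + 605/1024·(x - 4)³.
With (x - 4) = 1: p(5) = 9495/1024.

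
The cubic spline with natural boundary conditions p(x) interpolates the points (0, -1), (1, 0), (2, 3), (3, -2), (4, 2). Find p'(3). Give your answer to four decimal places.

-2.0357

Let m_i = p''(x_i). Step sizes h_i = 1, 1, 1, 1; slopes of the chords Δ_i = (y_(i+1) - y_i)/h_i = 1, 3, -5, 4.
  1·m_0 + 4·m_1 + 1·m_2 = 6(Δ_1 - Δ_0) = 12
  1·m_1 + 4·m_2 + 1·m_3 = 6(Δ_2 - Δ_1) = -48
  1·m_2 + 4·m_3 + 1·m_4 = 6(Δ_3 - Δ_2) = 54
Natural end conditions: m_0 = m_4 = 0.
Solving: m_0 = 0, m_1 = 213/28, m_2 = -129/7, m_3 = 507/28, m_4 = 0.
On [3, 4], p'(x) = b_3 + 2c_3·(x - 3) + 3d_3·(x - 3)² with b_3 = Δ_3 - h_3(2m_3 + m_4)/6 = -57/28, c_3 = m_3/2 = 507/56, d_3 = (m_4 - m_3)/(6h_3) = -169/56. So p'(3) = -57/28.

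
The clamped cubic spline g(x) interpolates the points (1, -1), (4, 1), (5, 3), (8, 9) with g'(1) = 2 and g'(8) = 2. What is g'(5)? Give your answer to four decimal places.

With m_i denoting the second derivative at x_i, h_i = 3, 1, 3, and Δ_i = (y_(i+1) − y_i)/h_i = 2/3, 2, 2:
  3·m_0 + 8·m_1 + 1·m_2 = 6(Δ_1 - Δ_0) = 8
  1·m_1 + 8·m_2 + 3·m_3 = 6(Δ_2 - Δ_1) = 0
Clamped end conditions give two more equations: 2h_0·m_0 + h_0·m_1 = 6(Δ_0 - g'(1)) = -8 and h_2·m_2 + 2h_2·m_3 = 6(g'(8) - Δ_2) = 0.
Hence m_0 = -376/165, m_1 = 104/55, m_2 = -16/55, m_3 = 8/55.
On [5, 8], g'(x) = b_2 + 2c_2·(x - 5) + 3d_2·(x - 5)² with b_2 = Δ_2 - h_2(2m_2 + m_3)/6 = 122/55, c_2 = m_2/2 = -8/55, d_2 = (m_3 - m_2)/(6h_2) = 4/165. So g'(5) = 122/55.

2.2182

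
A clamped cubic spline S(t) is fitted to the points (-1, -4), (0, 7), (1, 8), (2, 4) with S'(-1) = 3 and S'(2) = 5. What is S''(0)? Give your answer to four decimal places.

-21.0667

Put σ_i = S'' at the i-th knot. Here h = (1, 1, 1) and Δ = (11, 1, -4), so the interior equations h_(i-1)·σ_(i-1) + 2(h_(i-1)+h_i)·σ_i + h_i·σ_(i+1) = 6(Δ_i − Δ_(i-1)) read
  1·σ_0 + 4·σ_1 + 1·σ_2 = 6(Δ_1 - Δ_0) = -60
  1·σ_1 + 4·σ_2 + 1·σ_3 = 6(Δ_2 - Δ_1) = -30
Clamped end conditions give two more equations: 2h_0·σ_0 + h_0·σ_1 = 6(Δ_0 - S'(-1)) = 48 and h_2·σ_2 + 2h_2·σ_3 = 6(S'(2) - Δ_2) = 54.
Hence σ_0 = 518/15, σ_1 = -316/15, σ_2 = -154/15, σ_3 = 482/15.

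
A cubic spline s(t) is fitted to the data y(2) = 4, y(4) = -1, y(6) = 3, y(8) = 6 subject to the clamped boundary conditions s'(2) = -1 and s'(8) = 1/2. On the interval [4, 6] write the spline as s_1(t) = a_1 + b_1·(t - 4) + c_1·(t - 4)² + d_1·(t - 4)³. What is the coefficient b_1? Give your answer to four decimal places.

Put M_i = s'' at the i-th knot. Here h = (2, 2, 2) and Δ = (-5/2, 2, 3/2), so the interior equations h_(i-1)·M_(i-1) + 2(h_(i-1)+h_i)·M_i + h_i·M_(i+1) = 6(Δ_i − Δ_(i-1)) read
  2·M_0 + 8·M_1 + 2·M_2 = 6(Δ_1 - Δ_0) = 27
  2·M_1 + 8·M_2 + 2·M_3 = 6(Δ_2 - Δ_1) = -3
Clamped end conditions give two more equations: 2h_0·M_0 + h_0·M_1 = 6(Δ_0 - s'(2)) = -9 and h_2·M_2 + 2h_2·M_3 = 6(s'(8) - Δ_2) = -6.
Solving: M_0 = -47/10, M_1 = 49/10, M_2 = -7/5, M_3 = -4/5.
On [4, 6], with s_1(t) = a_1 + b_1·(t - 4) + c_1·(t - 4)² + d_1·(t - 4)³: c_1 = M_1/2 = 49/20, d_1 = (M_2 - M_1)/(6h_1) = -21/40, b_1 = Δ_1 - h_1(2M_1 + M_2)/6 = -4/5.

-0.8000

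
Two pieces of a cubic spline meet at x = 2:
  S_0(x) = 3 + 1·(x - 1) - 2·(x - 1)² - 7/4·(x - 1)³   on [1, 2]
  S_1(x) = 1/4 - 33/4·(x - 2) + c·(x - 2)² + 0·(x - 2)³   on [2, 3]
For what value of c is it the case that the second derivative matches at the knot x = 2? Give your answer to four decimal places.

S_0''(x) = -4 - 21/2·(x - 1), so S_0''(2) = -29/2. On the right, S_1''(2) = 2c, so c = -29/4.

-7.2500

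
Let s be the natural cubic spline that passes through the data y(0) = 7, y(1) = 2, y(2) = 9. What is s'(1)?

Write m_i for s''(x_i). With h_i = 1, 1 and divided differences Δ_i = -5, 7, the continuity of s' gives the tridiagonal system
  1·m_0 + 4·m_1 + 1·m_2 = 6(Δ_1 - Δ_0) = 72
Natural end conditions: m_0 = m_2 = 0.
Solving: m_0 = 0, m_1 = 18, m_2 = 0.
On [1, 2], s'(x) = b_1 + 2c_1·(x - 1) + 3d_1·(x - 1)² with b_1 = Δ_1 - h_1(2m_1 + m_2)/6 = 1, c_1 = m_1/2 = 9, d_1 = (m_2 - m_1)/(6h_1) = -3. So s'(1) = 1.

1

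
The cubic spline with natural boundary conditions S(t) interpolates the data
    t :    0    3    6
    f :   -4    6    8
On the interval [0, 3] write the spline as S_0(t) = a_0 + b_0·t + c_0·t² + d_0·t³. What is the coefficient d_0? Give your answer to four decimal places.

-0.0741

Put M_i = S'' at the i-th knot. Here h = (3, 3) and Δ = (10/3, 2/3), so the interior equations h_(i-1)·M_(i-1) + 2(h_(i-1)+h_i)·M_i + h_i·M_(i+1) = 6(Δ_i − Δ_(i-1)) read
  3·M_0 + 12·M_1 + 3·M_2 = 6(Δ_1 - Δ_0) = -16
Natural end conditions: M_0 = M_2 = 0.
Solving the tridiagonal system: M_0 = 0, M_1 = -4/3, M_2 = 0.
On [0, 3], with S_0(t) = a_0 + b_0·t + c_0·t² + d_0·t³: c_0 = M_0/2 = 0, d_0 = (M_1 - M_0)/(6h_0) = -2/27, b_0 = Δ_0 - h_0(2M_0 + M_1)/6 = 4.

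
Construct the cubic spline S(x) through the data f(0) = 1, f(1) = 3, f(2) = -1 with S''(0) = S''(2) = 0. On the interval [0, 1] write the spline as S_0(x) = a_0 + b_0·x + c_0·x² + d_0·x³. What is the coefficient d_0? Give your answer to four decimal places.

Write σ_i for S''(x_i). With h_i = 1, 1 and divided differences Δ_i = 2, -4, the continuity of S' gives the tridiagonal system
  1·σ_0 + 4·σ_1 + 1·σ_2 = 6(Δ_1 - Δ_0) = -36
Natural end conditions: σ_0 = σ_2 = 0.
Solving the tridiagonal system: σ_0 = 0, σ_1 = -9, σ_2 = 0.
On [0, 1], with S_0(x) = a_0 + b_0·x + c_0·x² + d_0·x³: c_0 = σ_0/2 = 0, d_0 = (σ_1 - σ_0)/(6h_0) = -3/2, b_0 = Δ_0 - h_0(2σ_0 + σ_1)/6 = 7/2.

-1.5000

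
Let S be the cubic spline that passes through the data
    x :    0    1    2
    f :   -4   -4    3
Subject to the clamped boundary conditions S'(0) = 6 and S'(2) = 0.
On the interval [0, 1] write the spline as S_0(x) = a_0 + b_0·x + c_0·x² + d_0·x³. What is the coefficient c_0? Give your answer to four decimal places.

-15.7500

Put σ_i = S'' at the i-th knot. Here h = (1, 1) and Δ = (0, 7), so the interior equations h_(i-1)·σ_(i-1) + 2(h_(i-1)+h_i)·σ_i + h_i·σ_(i+1) = 6(Δ_i − Δ_(i-1)) read
  1·σ_0 + 4·σ_1 + 1·σ_2 = 6(Δ_1 - Δ_0) = 42
Clamped end conditions give two more equations: 2h_0·σ_0 + h_0·σ_1 = 6(Δ_0 - S'(0)) = -36 and h_1·σ_1 + 2h_1·σ_2 = 6(S'(2) - Δ_1) = -42.
Solving: σ_0 = -63/2, σ_1 = 27, σ_2 = -69/2.
On [0, 1], with S_0(x) = a_0 + b_0·x + c_0·x² + d_0·x³: c_0 = σ_0/2 = -63/4, d_0 = (σ_1 - σ_0)/(6h_0) = 39/4, b_0 = Δ_0 - h_0(2σ_0 + σ_1)/6 = 6.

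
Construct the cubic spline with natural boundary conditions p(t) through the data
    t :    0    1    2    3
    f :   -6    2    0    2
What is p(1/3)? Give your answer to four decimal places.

-2.4642

Write M_i for p''(x_i). With h_i = 1, 1, 1 and divided differences Δ_i = 8, -2, 2, the continuity of p' gives the tridiagonal system
  1·M_0 + 4·M_1 + 1·M_2 = 6(Δ_1 - Δ_0) = -60
  1·M_1 + 4·M_2 + 1·M_3 = 6(Δ_2 - Δ_1) = 24
Natural end conditions: M_0 = M_3 = 0.
Hence M_0 = 0, M_1 = -88/5, M_2 = 52/5, M_3 = 0.
On [0, 1], p(t) = -6 + 164/15·t + 0·t² - 44/15·t³.
With t = 1/3: p(1/3) = -998/405.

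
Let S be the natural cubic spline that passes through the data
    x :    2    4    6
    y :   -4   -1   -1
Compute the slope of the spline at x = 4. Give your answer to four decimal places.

0.7500

Write σ_i for S''(x_i). With h_i = 2, 2 and divided differences Δ_i = 3/2, 0, the continuity of S' gives the tridiagonal system
  2·σ_0 + 8·σ_1 + 2·σ_2 = 6(Δ_1 - Δ_0) = -9
Natural end conditions: σ_0 = σ_2 = 0.
Solving the tridiagonal system: σ_0 = 0, σ_1 = -9/8, σ_2 = 0.
On [4, 6], S'(x) = b_1 + 2c_1·(x - 4) + 3d_1·(x - 4)² with b_1 = Δ_1 - h_1(2σ_1 + σ_2)/6 = 3/4, c_1 = σ_1/2 = -9/16, d_1 = (σ_2 - σ_1)/(6h_1) = 3/32. So S'(4) = 3/4.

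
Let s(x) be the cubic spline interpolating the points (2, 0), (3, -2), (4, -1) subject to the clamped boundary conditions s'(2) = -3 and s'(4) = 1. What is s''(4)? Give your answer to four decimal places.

-2.5000

Let M_i = s''(x_i). Step sizes h_i = 1, 1; slopes of the chords Δ_i = (y_(i+1) - y_i)/h_i = -2, 1.
  1·M_0 + 4·M_1 + 1·M_2 = 6(Δ_1 - Δ_0) = 18
Clamped end conditions give two more equations: 2h_0·M_0 + h_0·M_1 = 6(Δ_0 - s'(2)) = 6 and h_1·M_1 + 2h_1·M_2 = 6(s'(4) - Δ_1) = 0.
Solving the tridiagonal system: M_0 = 1/2, M_1 = 5, M_2 = -5/2.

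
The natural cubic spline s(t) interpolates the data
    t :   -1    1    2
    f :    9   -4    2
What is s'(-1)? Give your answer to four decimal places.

Put M_i = s'' at the i-th knot. Here h = (2, 1) and Δ = (-13/2, 6), so the interior equations h_(i-1)·M_(i-1) + 2(h_(i-1)+h_i)·M_i + h_i·M_(i+1) = 6(Δ_i − Δ_(i-1)) read
  2·M_0 + 6·M_1 + 1·M_2 = 6(Δ_1 - Δ_0) = 75
Natural end conditions: M_0 = M_2 = 0.
Solving: M_0 = 0, M_1 = 25/2, M_2 = 0.
On [-1, 1], s'(t) = b_0 + 2c_0·(t + 1) + 3d_0·(t + 1)² with b_0 = Δ_0 - h_0(2M_0 + M_1)/6 = -32/3, c_0 = M_0/2 = 0, d_0 = (M_1 - M_0)/(6h_0) = 25/24. So s'(-1) = -32/3.

-10.6667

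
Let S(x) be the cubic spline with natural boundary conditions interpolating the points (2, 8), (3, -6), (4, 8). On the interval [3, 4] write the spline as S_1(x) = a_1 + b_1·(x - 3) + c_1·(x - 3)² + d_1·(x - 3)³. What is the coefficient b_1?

0

Put M_i = S'' at the i-th knot. Here h = (1, 1) and Δ = (-14, 14), so the interior equations h_(i-1)·M_(i-1) + 2(h_(i-1)+h_i)·M_i + h_i·M_(i+1) = 6(Δ_i − Δ_(i-1)) read
  1·M_0 + 4·M_1 + 1·M_2 = 6(Δ_1 - Δ_0) = 168
Natural end conditions: M_0 = M_2 = 0.
Solving: M_0 = 0, M_1 = 42, M_2 = 0.
On [3, 4], with S_1(x) = a_1 + b_1·(x - 3) + c_1·(x - 3)² + d_1·(x - 3)³: c_1 = M_1/2 = 21, d_1 = (M_2 - M_1)/(6h_1) = -7, b_1 = Δ_1 - h_1(2M_1 + M_2)/6 = 0.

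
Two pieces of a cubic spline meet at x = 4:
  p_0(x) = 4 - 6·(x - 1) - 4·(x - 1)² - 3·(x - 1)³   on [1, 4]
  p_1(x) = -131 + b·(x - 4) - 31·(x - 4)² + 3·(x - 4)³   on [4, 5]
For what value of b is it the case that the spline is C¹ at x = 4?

-111

p_0'(x) = -6 - 8·(x - 1) - 9·(x - 1)², so p_0'(4) = -111. On the right, p_1'(4) = b, so b = -111.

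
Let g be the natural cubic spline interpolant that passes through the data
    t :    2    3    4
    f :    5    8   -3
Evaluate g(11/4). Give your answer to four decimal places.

Let σ_i = g''(x_i). Step sizes h_i = 1, 1; slopes of the chords Δ_i = (y_(i+1) - y_i)/h_i = 3, -11.
  1·σ_0 + 4·σ_1 + 1·σ_2 = 6(Δ_1 - Δ_0) = -84
Natural end conditions: σ_0 = σ_2 = 0.
Solving: σ_0 = 0, σ_1 = -21, σ_2 = 0.
On [2, 3], g(t) = 5 + 13/2·(t - 2) + 0·(t - 2)² - 7/2·(t - 2)³.
With (t - 2) = 3/4: g(11/4) = 1075/128.

8.3984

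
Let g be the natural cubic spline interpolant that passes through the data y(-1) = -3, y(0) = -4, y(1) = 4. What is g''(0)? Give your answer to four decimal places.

13.5000

Put m_i = g'' at the i-th knot. Here h = (1, 1) and Δ = (-1, 8), so the interior equations h_(i-1)·m_(i-1) + 2(h_(i-1)+h_i)·m_i + h_i·m_(i+1) = 6(Δ_i − Δ_(i-1)) read
  1·m_0 + 4·m_1 + 1·m_2 = 6(Δ_1 - Δ_0) = 54
Natural end conditions: m_0 = m_2 = 0.
Solving: m_0 = 0, m_1 = 27/2, m_2 = 0.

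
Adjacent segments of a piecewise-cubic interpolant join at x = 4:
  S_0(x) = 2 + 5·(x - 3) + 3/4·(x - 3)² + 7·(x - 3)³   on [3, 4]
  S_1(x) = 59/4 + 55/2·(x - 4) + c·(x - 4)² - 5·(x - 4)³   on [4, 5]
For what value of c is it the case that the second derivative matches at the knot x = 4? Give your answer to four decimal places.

S_0''(x) = 3/2 + 42·(x - 3), so S_0''(4) = 87/2. On the right, S_1''(4) = 2c, so c = 87/4.

21.7500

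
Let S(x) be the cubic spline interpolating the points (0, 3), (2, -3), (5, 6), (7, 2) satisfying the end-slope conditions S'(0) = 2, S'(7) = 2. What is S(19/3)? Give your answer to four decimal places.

With m_i denoting the second derivative at x_i, h_i = 2, 3, 2, and Δ_i = (y_(i+1) − y_i)/h_i = -3, 3, -2:
  2·m_0 + 10·m_1 + 3·m_2 = 6(Δ_1 - Δ_0) = 36
  3·m_1 + 10·m_2 + 2·m_3 = 6(Δ_2 - Δ_1) = -30
Clamped end conditions give two more equations: 2h_0·m_0 + h_0·m_1 = 6(Δ_0 - S'(0)) = -30 and h_2·m_2 + 2h_2·m_3 = 6(S'(7) - Δ_2) = 24.
Forward elimination and back-substitution give m_0 = -185/16, m_1 = 65/8, m_2 = -59/8, m_3 = 155/16.
On [5, 7], S(x) = 6 - 5/16·(x - 5) - 59/16·(x - 5)² + 91/64·(x - 5)³.
With (x - 5) = 4/3: S(19/3) = 259/108.

2.3981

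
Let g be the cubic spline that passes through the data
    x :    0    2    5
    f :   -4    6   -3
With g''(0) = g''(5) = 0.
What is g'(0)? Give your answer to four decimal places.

6.6000

Put m_i = g'' at the i-th knot. Here h = (2, 3) and Δ = (5, -3), so the interior equations h_(i-1)·m_(i-1) + 2(h_(i-1)+h_i)·m_i + h_i·m_(i+1) = 6(Δ_i − Δ_(i-1)) read
  2·m_0 + 10·m_1 + 3·m_2 = 6(Δ_1 - Δ_0) = -48
Natural end conditions: m_0 = m_2 = 0.
Solving: m_0 = 0, m_1 = -24/5, m_2 = 0.
On [0, 2], g'(x) = b_0 + 2c_0·x + 3d_0·x² with b_0 = Δ_0 - h_0(2m_0 + m_1)/6 = 33/5, c_0 = m_0/2 = 0, d_0 = (m_1 - m_0)/(6h_0) = -2/5. So g'(0) = 33/5.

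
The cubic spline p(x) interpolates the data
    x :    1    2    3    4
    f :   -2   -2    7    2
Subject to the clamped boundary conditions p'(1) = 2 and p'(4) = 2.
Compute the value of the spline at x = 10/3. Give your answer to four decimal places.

Let M_i = p''(x_i). Step sizes h_i = 1, 1, 1; slopes of the chords Δ_i = (y_(i+1) - y_i)/h_i = 0, 9, -5.
  1·M_0 + 4·M_1 + 1·M_2 = 6(Δ_1 - Δ_0) = 54
  1·M_1 + 4·M_2 + 1·M_3 = 6(Δ_2 - Δ_1) = -84
Clamped end conditions give two more equations: 2h_0·M_0 + h_0·M_1 = 6(Δ_0 - p'(1)) = -12 and h_2·M_2 + 2h_2·M_3 = 6(p'(4) - Δ_2) = 42.
Solving: M_0 = -20, M_1 = 28, M_2 = -38, M_3 = 40.
On [3, 4], p(x) = 7 + 1·(x - 3) - 19·(x - 3)² + 13·(x - 3)³.
With (x - 3) = 1/3: p(10/3) = 154/27.

5.7037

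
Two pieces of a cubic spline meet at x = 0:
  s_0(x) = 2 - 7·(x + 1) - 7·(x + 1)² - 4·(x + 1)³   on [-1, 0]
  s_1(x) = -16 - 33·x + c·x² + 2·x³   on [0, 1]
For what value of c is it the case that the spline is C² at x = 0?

s_0''(x) = -14 - 24·(x + 1), so s_0''(0) = -38. On the right, s_1''(0) = 2c, so c = -19.

-19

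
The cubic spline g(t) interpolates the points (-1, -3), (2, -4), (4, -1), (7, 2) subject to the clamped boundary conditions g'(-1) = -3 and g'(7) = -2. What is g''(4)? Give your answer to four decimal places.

0.6593

With m_i denoting the second derivative at x_i, h_i = 3, 2, 3, and Δ_i = (y_(i+1) − y_i)/h_i = -1/3, 3/2, 1:
  3·m_0 + 10·m_1 + 2·m_2 = 6(Δ_1 - Δ_0) = 11
  2·m_1 + 10·m_2 + 3·m_3 = 6(Δ_2 - Δ_1) = -3
Clamped end conditions give two more equations: 2h_0·m_0 + h_0·m_1 = 6(Δ_0 - g'(-1)) = 16 and h_2·m_2 + 2h_2·m_3 = 6(g'(7) - Δ_2) = -18.
Forward elimination and back-substitution give m_0 = 701/273, m_1 = 18/91, m_2 = 60/91, m_3 = -303/91.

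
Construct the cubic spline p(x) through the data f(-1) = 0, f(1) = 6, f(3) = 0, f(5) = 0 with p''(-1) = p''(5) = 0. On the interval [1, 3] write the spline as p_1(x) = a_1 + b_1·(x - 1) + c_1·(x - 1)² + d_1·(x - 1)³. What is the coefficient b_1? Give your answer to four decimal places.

Put M_i = p'' at the i-th knot. Here h = (2, 2, 2) and Δ = (3, -3, 0), so the interior equations h_(i-1)·M_(i-1) + 2(h_(i-1)+h_i)·M_i + h_i·M_(i+1) = 6(Δ_i − Δ_(i-1)) read
  2·M_0 + 8·M_1 + 2·M_2 = 6(Δ_1 - Δ_0) = -36
  2·M_1 + 8·M_2 + 2·M_3 = 6(Δ_2 - Δ_1) = 18
Natural end conditions: M_0 = M_3 = 0.
Solving the tridiagonal system: M_0 = 0, M_1 = -27/5, M_2 = 18/5, M_3 = 0.
On [1, 3], with p_1(x) = a_1 + b_1·(x - 1) + c_1·(x - 1)² + d_1·(x - 1)³: c_1 = M_1/2 = -27/10, d_1 = (M_2 - M_1)/(6h_1) = 3/4, b_1 = Δ_1 - h_1(2M_1 + M_2)/6 = -3/5.

-0.6000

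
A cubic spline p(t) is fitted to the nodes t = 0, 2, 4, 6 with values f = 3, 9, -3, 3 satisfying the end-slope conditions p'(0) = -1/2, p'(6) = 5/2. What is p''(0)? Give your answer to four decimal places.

Write σ_i for p''(x_i). With h_i = 2, 2, 2 and divided differences Δ_i = 3, -6, 3, the continuity of p' gives the tridiagonal system
  2·σ_0 + 8·σ_1 + 2·σ_2 = 6(Δ_1 - Δ_0) = -54
  2·σ_1 + 8·σ_2 + 2·σ_3 = 6(Δ_2 - Δ_1) = 54
Clamped end conditions give two more equations: 2h_0·σ_0 + h_0·σ_1 = 6(Δ_0 - p'(0)) = 21 and h_2·σ_2 + 2h_2·σ_3 = 6(p'(6) - Δ_2) = -3.
Solving: σ_0 = 23/2, σ_1 = -25/2, σ_2 = 23/2, σ_3 = -13/2.

11.5000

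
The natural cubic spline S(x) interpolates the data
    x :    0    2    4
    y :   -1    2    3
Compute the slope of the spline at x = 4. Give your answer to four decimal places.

0.2500

With M_i denoting the second derivative at x_i, h_i = 2, 2, and Δ_i = (y_(i+1) − y_i)/h_i = 3/2, 1/2:
  2·M_0 + 8·M_1 + 2·M_2 = 6(Δ_1 - Δ_0) = -6
Natural end conditions: M_0 = M_2 = 0.
Solving: M_0 = 0, M_1 = -3/4, M_2 = 0.
On [2, 4], S'(x) = b_1 + 2c_1·(x - 2) + 3d_1·(x - 2)² with b_1 = Δ_1 - h_1(2M_1 + M_2)/6 = 1, c_1 = M_1/2 = -3/8, d_1 = (M_2 - M_1)/(6h_1) = 1/16. So S'(4) = 1/4.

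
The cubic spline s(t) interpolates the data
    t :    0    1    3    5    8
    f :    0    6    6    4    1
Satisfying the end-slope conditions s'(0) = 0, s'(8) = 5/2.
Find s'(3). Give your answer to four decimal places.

-1.9811

Write m_i for s''(x_i). With h_i = 1, 2, 2, 3 and divided differences Δ_i = 6, 0, -1, -1, the continuity of s' gives the tridiagonal system
  1·m_0 + 6·m_1 + 2·m_2 = 6(Δ_1 - Δ_0) = -36
  2·m_1 + 8·m_2 + 2·m_3 = 6(Δ_2 - Δ_1) = -6
  2·m_2 + 10·m_3 + 3·m_4 = 6(Δ_3 - Δ_2) = 0
Clamped end conditions give two more equations: 2h_0·m_0 + h_0·m_1 = 6(Δ_0 - s'(0)) = 36 and h_3·m_3 + 2h_3·m_4 = 6(s'(8) - Δ_3) = 21.
Solving the tridiagonal system: m_0 = 1237/53, m_1 = -566/53, m_2 = 251/106, m_3 = -95/53, m_4 = 233/53.
On [3, 5], s'(t) = b_2 + 2c_2·(t - 3) + 3d_2·(t - 3)² with b_2 = Δ_2 - h_2(2m_2 + m_3)/6 = -105/53, c_2 = m_2/2 = 251/212, d_2 = (m_3 - m_2)/(6h_2) = -147/424. So s'(3) = -105/53.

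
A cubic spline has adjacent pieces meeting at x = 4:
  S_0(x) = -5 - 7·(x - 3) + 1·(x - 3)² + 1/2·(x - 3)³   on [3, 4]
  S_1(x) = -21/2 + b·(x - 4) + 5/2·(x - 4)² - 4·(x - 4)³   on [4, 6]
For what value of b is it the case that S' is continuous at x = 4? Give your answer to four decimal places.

S_0'(x) = -7 + 2·(x - 3) + 3/2·(x - 3)², so S_0'(4) = -7/2. On the right, S_1'(4) = b, so b = -7/2.

-3.5000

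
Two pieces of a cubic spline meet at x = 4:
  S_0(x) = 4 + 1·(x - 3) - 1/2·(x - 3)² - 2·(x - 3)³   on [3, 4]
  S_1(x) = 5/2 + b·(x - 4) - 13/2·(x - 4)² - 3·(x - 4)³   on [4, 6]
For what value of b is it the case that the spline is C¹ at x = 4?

S_0'(x) = 1 - 1·(x - 3) - 6·(x - 3)², so S_0'(4) = -6. On the right, S_1'(4) = b, so b = -6.

-6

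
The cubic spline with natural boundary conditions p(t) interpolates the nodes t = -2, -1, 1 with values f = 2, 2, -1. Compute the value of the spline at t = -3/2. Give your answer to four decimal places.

2.0938

Put m_i = p'' at the i-th knot. Here h = (1, 2) and Δ = (0, -3/2), so the interior equations h_(i-1)·m_(i-1) + 2(h_(i-1)+h_i)·m_i + h_i·m_(i+1) = 6(Δ_i − Δ_(i-1)) read
  1·m_0 + 6·m_1 + 2·m_2 = 6(Δ_1 - Δ_0) = -9
Natural end conditions: m_0 = m_2 = 0.
Solving: m_0 = 0, m_1 = -3/2, m_2 = 0.
On [-2, -1], p(t) = 2 + 1/4·(t + 2) + 0·(t + 2)² - 1/4·(t + 2)³.
With (t + 2) = 1/2: p(-3/2) = 67/32.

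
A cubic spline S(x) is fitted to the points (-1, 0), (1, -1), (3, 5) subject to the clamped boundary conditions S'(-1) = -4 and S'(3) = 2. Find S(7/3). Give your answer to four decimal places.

Put σ_i = S'' at the i-th knot. Here h = (2, 2) and Δ = (-1/2, 3), so the interior equations h_(i-1)·σ_(i-1) + 2(h_(i-1)+h_i)·σ_i + h_i·σ_(i+1) = 6(Δ_i − Δ_(i-1)) read
  2·σ_0 + 8·σ_1 + 2·σ_2 = 6(Δ_1 - Δ_0) = 21
Clamped end conditions give two more equations: 2h_0·σ_0 + h_0·σ_1 = 6(Δ_0 - S'(-1)) = 21 and h_1·σ_1 + 2h_1·σ_2 = 6(S'(3) - Δ_1) = -6.
Solving the tridiagonal system: σ_0 = 33/8, σ_1 = 9/4, σ_2 = -21/8.
On [1, 3], S(x) = -1 + 19/8·(x - 1) + 9/8·(x - 1)² - 13/32·(x - 1)³.
With (x - 1) = 4/3: S(7/3) = 173/54.

3.2037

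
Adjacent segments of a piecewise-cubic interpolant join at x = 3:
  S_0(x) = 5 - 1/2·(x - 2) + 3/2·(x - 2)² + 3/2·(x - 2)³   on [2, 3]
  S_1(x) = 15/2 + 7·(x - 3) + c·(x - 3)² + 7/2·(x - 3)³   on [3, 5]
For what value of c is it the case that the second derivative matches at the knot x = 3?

S_0''(x) = 3 + 9·(x - 2), so S_0''(3) = 12. On the right, S_1''(3) = 2c, so c = 6.

6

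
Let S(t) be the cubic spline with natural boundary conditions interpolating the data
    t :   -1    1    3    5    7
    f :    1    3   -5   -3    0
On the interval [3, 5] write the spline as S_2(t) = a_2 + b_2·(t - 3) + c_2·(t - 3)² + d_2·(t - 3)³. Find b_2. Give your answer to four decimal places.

Let M_i = S''(x_i). Step sizes h_i = 2, 2, 2, 2; slopes of the chords Δ_i = (y_(i+1) - y_i)/h_i = 1, -4, 1, 3/2.
  2·M_0 + 8·M_1 + 2·M_2 = 6(Δ_1 - Δ_0) = -30
  2·M_1 + 8·M_2 + 2·M_3 = 6(Δ_2 - Δ_1) = 30
  2·M_2 + 8·M_3 + 2·M_4 = 6(Δ_3 - Δ_2) = 3
Natural end conditions: M_0 = M_4 = 0.
Forward elimination and back-substitution give M_0 = 0, M_1 = -81/16, M_2 = 21/4, M_3 = -15/16, M_4 = 0.
On [3, 5], with S_2(t) = a_2 + b_2·(t - 3) + c_2·(t - 3)² + d_2·(t - 3)³: c_2 = M_2/2 = 21/8, d_2 = (M_3 - M_2)/(6h_2) = -33/64, b_2 = Δ_2 - h_2(2M_2 + M_3)/6 = -35/16.

-2.1875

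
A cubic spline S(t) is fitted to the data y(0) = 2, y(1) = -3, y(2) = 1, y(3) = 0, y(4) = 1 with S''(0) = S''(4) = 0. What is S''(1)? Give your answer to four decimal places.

With M_i denoting the second derivative at x_i, h_i = 1, 1, 1, 1, and Δ_i = (y_(i+1) − y_i)/h_i = -5, 4, -1, 1:
  1·M_0 + 4·M_1 + 1·M_2 = 6(Δ_1 - Δ_0) = 54
  1·M_1 + 4·M_2 + 1·M_3 = 6(Δ_2 - Δ_1) = -30
  1·M_2 + 4·M_3 + 1·M_4 = 6(Δ_3 - Δ_2) = 12
Natural end conditions: M_0 = M_4 = 0.
Forward elimination and back-substitution give M_0 = 0, M_1 = 471/28, M_2 = -93/7, M_3 = 177/28, M_4 = 0.

16.8214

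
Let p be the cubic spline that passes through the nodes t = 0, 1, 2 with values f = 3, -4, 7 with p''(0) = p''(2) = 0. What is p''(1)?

27

Let σ_i = p''(x_i). Step sizes h_i = 1, 1; slopes of the chords Δ_i = (y_(i+1) - y_i)/h_i = -7, 11.
  1·σ_0 + 4·σ_1 + 1·σ_2 = 6(Δ_1 - Δ_0) = 108
Natural end conditions: σ_0 = σ_2 = 0.
Forward elimination and back-substitution give σ_0 = 0, σ_1 = 27, σ_2 = 0.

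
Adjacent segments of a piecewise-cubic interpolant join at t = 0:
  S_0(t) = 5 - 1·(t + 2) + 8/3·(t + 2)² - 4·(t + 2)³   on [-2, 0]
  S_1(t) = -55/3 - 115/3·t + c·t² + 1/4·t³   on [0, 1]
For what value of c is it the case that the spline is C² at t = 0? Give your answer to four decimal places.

-21.3333

S_0''(t) = 16/3 - 24·(t + 2), so S_0''(0) = -128/3. On the right, S_1''(0) = 2c, so c = -64/3.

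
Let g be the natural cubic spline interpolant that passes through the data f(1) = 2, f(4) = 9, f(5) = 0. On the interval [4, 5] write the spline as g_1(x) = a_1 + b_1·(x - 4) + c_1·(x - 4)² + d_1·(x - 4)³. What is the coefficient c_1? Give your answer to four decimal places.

With M_i denoting the second derivative at x_i, h_i = 3, 1, and Δ_i = (y_(i+1) − y_i)/h_i = 7/3, -9:
  3·M_0 + 8·M_1 + 1·M_2 = 6(Δ_1 - Δ_0) = -68
Natural end conditions: M_0 = M_2 = 0.
Solving the tridiagonal system: M_0 = 0, M_1 = -17/2, M_2 = 0.
On [4, 5], with g_1(x) = a_1 + b_1·(x - 4) + c_1·(x - 4)² + d_1·(x - 4)³: c_1 = M_1/2 = -17/4, d_1 = (M_2 - M_1)/(6h_1) = 17/12, b_1 = Δ_1 - h_1(2M_1 + M_2)/6 = -37/6.

-4.2500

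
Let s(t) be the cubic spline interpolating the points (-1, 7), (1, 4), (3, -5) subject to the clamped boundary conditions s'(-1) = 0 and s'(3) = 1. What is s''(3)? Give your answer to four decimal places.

Put σ_i = s'' at the i-th knot. Here h = (2, 2) and Δ = (-3/2, -9/2), so the interior equations h_(i-1)·σ_(i-1) + 2(h_(i-1)+h_i)·σ_i + h_i·σ_(i+1) = 6(Δ_i − Δ_(i-1)) read
  2·σ_0 + 8·σ_1 + 2·σ_2 = 6(Δ_1 - Δ_0) = -18
Clamped end conditions give two more equations: 2h_0·σ_0 + h_0·σ_1 = 6(Δ_0 - s'(-1)) = -9 and h_1·σ_1 + 2h_1·σ_2 = 6(s'(3) - Δ_1) = 33.
Hence σ_0 = 1/4, σ_1 = -5, σ_2 = 43/4.

10.7500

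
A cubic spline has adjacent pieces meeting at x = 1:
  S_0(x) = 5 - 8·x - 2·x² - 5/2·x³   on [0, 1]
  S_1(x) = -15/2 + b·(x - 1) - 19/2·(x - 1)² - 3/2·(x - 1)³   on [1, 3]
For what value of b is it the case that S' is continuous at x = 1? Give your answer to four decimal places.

-19.5000

S_0'(x) = -8 - 4·x - 15/2·x², so S_0'(1) = -39/2. On the right, S_1'(1) = b, so b = -39/2.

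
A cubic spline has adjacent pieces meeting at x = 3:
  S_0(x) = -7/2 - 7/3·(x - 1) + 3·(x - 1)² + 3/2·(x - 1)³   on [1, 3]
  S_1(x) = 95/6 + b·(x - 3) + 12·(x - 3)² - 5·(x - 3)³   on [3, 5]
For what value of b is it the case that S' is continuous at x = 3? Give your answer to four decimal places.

27.6667

S_0'(x) = -7/3 + 6·(x - 1) + 9/2·(x - 1)², so S_0'(3) = 83/3. On the right, S_1'(3) = b, so b = 83/3.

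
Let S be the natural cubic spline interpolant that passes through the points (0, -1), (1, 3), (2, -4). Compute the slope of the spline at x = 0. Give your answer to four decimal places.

6.7500

Put M_i = S'' at the i-th knot. Here h = (1, 1) and Δ = (4, -7), so the interior equations h_(i-1)·M_(i-1) + 2(h_(i-1)+h_i)·M_i + h_i·M_(i+1) = 6(Δ_i − Δ_(i-1)) read
  1·M_0 + 4·M_1 + 1·M_2 = 6(Δ_1 - Δ_0) = -66
Natural end conditions: M_0 = M_2 = 0.
Hence M_0 = 0, M_1 = -33/2, M_2 = 0.
On [0, 1], S'(x) = b_0 + 2c_0·x + 3d_0·x² with b_0 = Δ_0 - h_0(2M_0 + M_1)/6 = 27/4, c_0 = M_0/2 = 0, d_0 = (M_1 - M_0)/(6h_0) = -11/4. So S'(0) = 27/4.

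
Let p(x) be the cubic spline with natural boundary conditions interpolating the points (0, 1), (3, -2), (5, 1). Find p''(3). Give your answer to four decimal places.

1.5000

Put M_i = p'' at the i-th knot. Here h = (3, 2) and Δ = (-1, 3/2), so the interior equations h_(i-1)·M_(i-1) + 2(h_(i-1)+h_i)·M_i + h_i·M_(i+1) = 6(Δ_i − Δ_(i-1)) read
  3·M_0 + 10·M_1 + 2·M_2 = 6(Δ_1 - Δ_0) = 15
Natural end conditions: M_0 = M_2 = 0.
Solving: M_0 = 0, M_1 = 3/2, M_2 = 0.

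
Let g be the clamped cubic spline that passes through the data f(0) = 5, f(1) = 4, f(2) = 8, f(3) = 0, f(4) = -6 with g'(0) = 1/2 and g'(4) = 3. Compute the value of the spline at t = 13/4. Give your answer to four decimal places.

With M_i denoting the second derivative at x_i, h_i = 1, 1, 1, 1, and Δ_i = (y_(i+1) − y_i)/h_i = -1, 4, -8, -6:
  1·M_0 + 4·M_1 + 1·M_2 = 6(Δ_1 - Δ_0) = 30
  1·M_1 + 4·M_2 + 1·M_3 = 6(Δ_2 - Δ_1) = -72
  1·M_2 + 4·M_3 + 1·M_4 = 6(Δ_3 - Δ_2) = 12
Clamped end conditions give two more equations: 2h_0·M_0 + h_0·M_1 = 6(Δ_0 - g'(0)) = -9 and h_3·M_3 + 2h_3·M_4 = 6(g'(4) - Δ_3) = 54.
Solving the tridiagonal system: M_0 = -709/56, M_1 = 457/28, M_2 = -181/8, M_3 = 61/28, M_4 = 1451/56.
On [3, 4], g(t) = 0 - 1237/112·(t - 3) + 61/56·(t - 3)² + 443/112·(t - 3)³.
With (t - 3) = 1/4: g(13/4) = -18861/7168.

-2.6313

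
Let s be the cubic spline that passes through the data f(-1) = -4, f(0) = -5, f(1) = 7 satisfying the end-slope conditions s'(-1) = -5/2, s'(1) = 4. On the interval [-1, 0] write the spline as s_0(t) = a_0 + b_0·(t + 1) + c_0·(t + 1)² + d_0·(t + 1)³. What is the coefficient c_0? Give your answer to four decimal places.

-5.8750

Write M_i for s''(x_i). With h_i = 1, 1 and divided differences Δ_i = -1, 12, the continuity of s' gives the tridiagonal system
  1·M_0 + 4·M_1 + 1·M_2 = 6(Δ_1 - Δ_0) = 78
Clamped end conditions give two more equations: 2h_0·M_0 + h_0·M_1 = 6(Δ_0 - s'(-1)) = 9 and h_1·M_1 + 2h_1·M_2 = 6(s'(1) - Δ_1) = -48.
Solving: M_0 = -47/4, M_1 = 65/2, M_2 = -161/4.
On [-1, 0], with s_0(t) = a_0 + b_0·(t + 1) + c_0·(t + 1)² + d_0·(t + 1)³: c_0 = M_0/2 = -47/8, d_0 = (M_1 - M_0)/(6h_0) = 59/8, b_0 = Δ_0 - h_0(2M_0 + M_1)/6 = -5/2.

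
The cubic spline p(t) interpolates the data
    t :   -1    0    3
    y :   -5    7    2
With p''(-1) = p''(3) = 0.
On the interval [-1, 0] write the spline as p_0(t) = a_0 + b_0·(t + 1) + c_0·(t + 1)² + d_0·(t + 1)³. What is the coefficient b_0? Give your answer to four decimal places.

Put M_i = p'' at the i-th knot. Here h = (1, 3) and Δ = (12, -5/3), so the interior equations h_(i-1)·M_(i-1) + 2(h_(i-1)+h_i)·M_i + h_i·M_(i+1) = 6(Δ_i − Δ_(i-1)) read
  1·M_0 + 8·M_1 + 3·M_2 = 6(Δ_1 - Δ_0) = -82
Natural end conditions: M_0 = M_2 = 0.
Hence M_0 = 0, M_1 = -41/4, M_2 = 0.
On [-1, 0], with p_0(t) = a_0 + b_0·(t + 1) + c_0·(t + 1)² + d_0·(t + 1)³: c_0 = M_0/2 = 0, d_0 = (M_1 - M_0)/(6h_0) = -41/24, b_0 = Δ_0 - h_0(2M_0 + M_1)/6 = 329/24.

13.7083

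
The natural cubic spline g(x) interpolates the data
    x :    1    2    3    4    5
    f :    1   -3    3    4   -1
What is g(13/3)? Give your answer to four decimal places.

With M_i denoting the second derivative at x_i, h_i = 1, 1, 1, 1, and Δ_i = (y_(i+1) − y_i)/h_i = -4, 6, 1, -5:
  1·M_0 + 4·M_1 + 1·M_2 = 6(Δ_1 - Δ_0) = 60
  1·M_1 + 4·M_2 + 1·M_3 = 6(Δ_2 - Δ_1) = -30
  1·M_2 + 4·M_3 + 1·M_4 = 6(Δ_3 - Δ_2) = -36
Natural end conditions: M_0 = M_4 = 0.
Forward elimination and back-substitution give M_0 = 0, M_1 = 123/7, M_2 = -72/7, M_3 = -45/7, M_4 = 0.
On [4, 5], g(x) = 4 - 20/7·(x - 4) - 45/14·(x - 4)² + 15/14·(x - 4)³.
With (x - 4) = 1/3: g(13/3) = 172/63.

2.7302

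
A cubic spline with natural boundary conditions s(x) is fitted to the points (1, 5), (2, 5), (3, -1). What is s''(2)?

-9

Put m_i = s'' at the i-th knot. Here h = (1, 1) and Δ = (0, -6), so the interior equations h_(i-1)·m_(i-1) + 2(h_(i-1)+h_i)·m_i + h_i·m_(i+1) = 6(Δ_i − Δ_(i-1)) read
  1·m_0 + 4·m_1 + 1·m_2 = 6(Δ_1 - Δ_0) = -36
Natural end conditions: m_0 = m_2 = 0.
Solving: m_0 = 0, m_1 = -9, m_2 = 0.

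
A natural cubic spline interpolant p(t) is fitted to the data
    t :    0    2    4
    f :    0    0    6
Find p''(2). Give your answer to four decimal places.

Let M_i = p''(x_i). Step sizes h_i = 2, 2; slopes of the chords Δ_i = (y_(i+1) - y_i)/h_i = 0, 3.
  2·M_0 + 8·M_1 + 2·M_2 = 6(Δ_1 - Δ_0) = 18
Natural end conditions: M_0 = M_2 = 0.
Solving the tridiagonal system: M_0 = 0, M_1 = 9/4, M_2 = 0.

2.2500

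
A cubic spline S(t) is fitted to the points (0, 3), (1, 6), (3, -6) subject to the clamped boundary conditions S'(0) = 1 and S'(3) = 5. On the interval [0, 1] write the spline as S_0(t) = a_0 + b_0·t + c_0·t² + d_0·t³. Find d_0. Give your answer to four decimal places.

Write M_i for S''(x_i). With h_i = 1, 2 and divided differences Δ_i = 3, -6, the continuity of S' gives the tridiagonal system
  1·M_0 + 6·M_1 + 2·M_2 = 6(Δ_1 - Δ_0) = -54
Clamped end conditions give two more equations: 2h_0·M_0 + h_0·M_1 = 6(Δ_0 - S'(0)) = 12 and h_1·M_1 + 2h_1·M_2 = 6(S'(3) - Δ_1) = 66.
Solving: M_0 = 49/3, M_1 = -62/3, M_2 = 161/6.
On [0, 1], with S_0(t) = a_0 + b_0·t + c_0·t² + d_0·t³: c_0 = M_0/2 = 49/6, d_0 = (M_1 - M_0)/(6h_0) = -37/6, b_0 = Δ_0 - h_0(2M_0 + M_1)/6 = 1.

-6.1667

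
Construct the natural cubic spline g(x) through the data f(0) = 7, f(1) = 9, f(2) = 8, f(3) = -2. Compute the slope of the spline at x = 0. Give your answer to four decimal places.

2.2000

Put m_i = g'' at the i-th knot. Here h = (1, 1, 1) and Δ = (2, -1, -10), so the interior equations h_(i-1)·m_(i-1) + 2(h_(i-1)+h_i)·m_i + h_i·m_(i+1) = 6(Δ_i − Δ_(i-1)) read
  1·m_0 + 4·m_1 + 1·m_2 = 6(Δ_1 - Δ_0) = -18
  1·m_1 + 4·m_2 + 1·m_3 = 6(Δ_2 - Δ_1) = -54
Natural end conditions: m_0 = m_3 = 0.
Solving: m_0 = 0, m_1 = -6/5, m_2 = -66/5, m_3 = 0.
On [0, 1], g'(x) = b_0 + 2c_0·x + 3d_0·x² with b_0 = Δ_0 - h_0(2m_0 + m_1)/6 = 11/5, c_0 = m_0/2 = 0, d_0 = (m_1 - m_0)/(6h_0) = -1/5. So g'(0) = 11/5.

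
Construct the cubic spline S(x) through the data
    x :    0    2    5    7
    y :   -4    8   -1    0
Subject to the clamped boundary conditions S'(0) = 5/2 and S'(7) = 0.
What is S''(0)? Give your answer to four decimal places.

Let m_i = S''(x_i). Step sizes h_i = 2, 3, 2; slopes of the chords Δ_i = (y_(i+1) - y_i)/h_i = 6, -3, 1/2.
  2·m_0 + 10·m_1 + 3·m_2 = 6(Δ_1 - Δ_0) = -54
  3·m_1 + 10·m_2 + 2·m_3 = 6(Δ_2 - Δ_1) = 21
Clamped end conditions give two more equations: 2h_0·m_0 + h_0·m_1 = 6(Δ_0 - S'(0)) = 21 and h_2·m_2 + 2h_2·m_3 = 6(S'(7) - Δ_2) = -3.
Forward elimination and back-substitution give m_0 = 39/4, m_1 = -9, m_2 = 11/2, m_3 = -7/2.

9.7500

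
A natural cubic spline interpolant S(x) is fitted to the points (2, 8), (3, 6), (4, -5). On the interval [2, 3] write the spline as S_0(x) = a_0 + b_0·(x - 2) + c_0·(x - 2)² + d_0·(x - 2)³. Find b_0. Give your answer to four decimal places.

0.2500

Put M_i = S'' at the i-th knot. Here h = (1, 1) and Δ = (-2, -11), so the interior equations h_(i-1)·M_(i-1) + 2(h_(i-1)+h_i)·M_i + h_i·M_(i+1) = 6(Δ_i − Δ_(i-1)) read
  1·M_0 + 4·M_1 + 1·M_2 = 6(Δ_1 - Δ_0) = -54
Natural end conditions: M_0 = M_2 = 0.
Forward elimination and back-substitution give M_0 = 0, M_1 = -27/2, M_2 = 0.
On [2, 3], with S_0(x) = a_0 + b_0·(x - 2) + c_0·(x - 2)² + d_0·(x - 2)³: c_0 = M_0/2 = 0, d_0 = (M_1 - M_0)/(6h_0) = -9/4, b_0 = Δ_0 - h_0(2M_0 + M_1)/6 = 1/4.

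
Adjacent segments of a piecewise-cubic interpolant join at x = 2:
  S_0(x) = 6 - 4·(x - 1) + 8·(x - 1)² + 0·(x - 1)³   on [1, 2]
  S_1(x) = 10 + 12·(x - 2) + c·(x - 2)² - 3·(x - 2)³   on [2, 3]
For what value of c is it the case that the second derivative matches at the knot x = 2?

8

S_0''(x) = 16 + 0·(x - 1), so S_0''(2) = 16. On the right, S_1''(2) = 2c, so c = 8.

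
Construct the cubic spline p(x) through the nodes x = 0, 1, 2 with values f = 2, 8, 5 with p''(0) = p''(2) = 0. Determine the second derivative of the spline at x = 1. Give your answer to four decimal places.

Let σ_i = p''(x_i). Step sizes h_i = 1, 1; slopes of the chords Δ_i = (y_(i+1) - y_i)/h_i = 6, -3.
  1·σ_0 + 4·σ_1 + 1·σ_2 = 6(Δ_1 - Δ_0) = -54
Natural end conditions: σ_0 = σ_2 = 0.
Hence σ_0 = 0, σ_1 = -27/2, σ_2 = 0.

-13.5000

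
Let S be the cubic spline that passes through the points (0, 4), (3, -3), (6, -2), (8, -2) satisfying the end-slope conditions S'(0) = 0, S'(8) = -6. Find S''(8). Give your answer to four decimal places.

-9.5789

Put M_i = S'' at the i-th knot. Here h = (3, 3, 2) and Δ = (-7/3, 1/3, 0), so the interior equations h_(i-1)·M_(i-1) + 2(h_(i-1)+h_i)·M_i + h_i·M_(i+1) = 6(Δ_i − Δ_(i-1)) read
  3·M_0 + 12·M_1 + 3·M_2 = 6(Δ_1 - Δ_0) = 16
  3·M_1 + 10·M_2 + 2·M_3 = 6(Δ_2 - Δ_1) = -2
Clamped end conditions give two more equations: 2h_0·M_0 + h_0·M_1 = 6(Δ_0 - S'(0)) = -14 and h_2·M_2 + 2h_2·M_3 = 6(S'(8) - Δ_2) = -36.
Solving the tridiagonal system: M_0 = -62/19, M_1 = 106/57, M_2 = 22/19, M_3 = -182/19.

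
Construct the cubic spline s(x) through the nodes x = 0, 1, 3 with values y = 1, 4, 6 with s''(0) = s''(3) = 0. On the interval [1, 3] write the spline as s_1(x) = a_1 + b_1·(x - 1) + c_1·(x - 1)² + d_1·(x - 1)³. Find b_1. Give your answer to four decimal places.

With σ_i denoting the second derivative at x_i, h_i = 1, 2, and Δ_i = (y_(i+1) − y_i)/h_i = 3, 1:
  1·σ_0 + 6·σ_1 + 2·σ_2 = 6(Δ_1 - Δ_0) = -12
Natural end conditions: σ_0 = σ_2 = 0.
Hence σ_0 = 0, σ_1 = -2, σ_2 = 0.
On [1, 3], with s_1(x) = a_1 + b_1·(x - 1) + c_1·(x - 1)² + d_1·(x - 1)³: c_1 = σ_1/2 = -1, d_1 = (σ_2 - σ_1)/(6h_1) = 1/6, b_1 = Δ_1 - h_1(2σ_1 + σ_2)/6 = 7/3.

2.3333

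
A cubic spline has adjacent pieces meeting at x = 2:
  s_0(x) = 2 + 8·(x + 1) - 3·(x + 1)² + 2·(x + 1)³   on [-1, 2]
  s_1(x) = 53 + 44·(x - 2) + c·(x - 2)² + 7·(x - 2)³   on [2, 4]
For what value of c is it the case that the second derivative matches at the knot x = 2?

s_0''(x) = -6 + 12·(x + 1), so s_0''(2) = 30. On the right, s_1''(2) = 2c, so c = 15.

15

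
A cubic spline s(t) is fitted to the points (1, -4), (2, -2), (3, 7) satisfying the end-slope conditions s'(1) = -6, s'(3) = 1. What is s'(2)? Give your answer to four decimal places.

Let σ_i = s''(x_i). Step sizes h_i = 1, 1; slopes of the chords Δ_i = (y_(i+1) - y_i)/h_i = 2, 9.
  1·σ_0 + 4·σ_1 + 1·σ_2 = 6(Δ_1 - Δ_0) = 42
Clamped end conditions give two more equations: 2h_0·σ_0 + h_0·σ_1 = 6(Δ_0 - s'(1)) = 48 and h_1·σ_1 + 2h_1·σ_2 = 6(s'(3) - Δ_1) = -48.
Forward elimination and back-substitution give σ_0 = 17, σ_1 = 14, σ_2 = -31.
On [2, 3], s'(t) = b_1 + 2c_1·(t - 2) + 3d_1·(t - 2)² with b_1 = Δ_1 - h_1(2σ_1 + σ_2)/6 = 19/2, c_1 = σ_1/2 = 7, d_1 = (σ_2 - σ_1)/(6h_1) = -15/2. So s'(2) = 19/2.

9.5000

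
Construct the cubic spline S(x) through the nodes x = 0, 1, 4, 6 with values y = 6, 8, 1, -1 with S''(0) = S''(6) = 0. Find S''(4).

Let σ_i = S''(x_i). Step sizes h_i = 1, 3, 2; slopes of the chords Δ_i = (y_(i+1) - y_i)/h_i = 2, -7/3, -1.
  1·σ_0 + 8·σ_1 + 3·σ_2 = 6(Δ_1 - Δ_0) = -26
  3·σ_1 + 10·σ_2 + 2·σ_3 = 6(Δ_2 - Δ_1) = 8
Natural end conditions: σ_0 = σ_3 = 0.
Solving the tridiagonal system: σ_0 = 0, σ_1 = -4, σ_2 = 2, σ_3 = 0.

2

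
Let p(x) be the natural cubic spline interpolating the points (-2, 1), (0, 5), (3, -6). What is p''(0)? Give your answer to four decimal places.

Put σ_i = p'' at the i-th knot. Here h = (2, 3) and Δ = (2, -11/3), so the interior equations h_(i-1)·σ_(i-1) + 2(h_(i-1)+h_i)·σ_i + h_i·σ_(i+1) = 6(Δ_i − Δ_(i-1)) read
  2·σ_0 + 10·σ_1 + 3·σ_2 = 6(Δ_1 - Δ_0) = -34
Natural end conditions: σ_0 = σ_2 = 0.
Forward elimination and back-substitution give σ_0 = 0, σ_1 = -17/5, σ_2 = 0.

-3.4000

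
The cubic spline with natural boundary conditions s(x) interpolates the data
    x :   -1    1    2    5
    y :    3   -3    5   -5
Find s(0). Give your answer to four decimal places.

-3.1702

Write m_i for s''(x_i). With h_i = 2, 1, 3 and divided differences Δ_i = -3, 8, -10/3, the continuity of s' gives the tridiagonal system
  2·m_0 + 6·m_1 + 1·m_2 = 6(Δ_1 - Δ_0) = 66
  1·m_1 + 8·m_2 + 3·m_3 = 6(Δ_2 - Δ_1) = -68
Natural end conditions: m_0 = m_3 = 0.
Solving the tridiagonal system: m_0 = 0, m_1 = 596/47, m_2 = -474/47, m_3 = 0.
On [-1, 1], s(x) = 3 - 1019/141·(x + 1) + 0·(x + 1)² + 149/141·(x + 1)³.
With (x + 1) = 1: s(0) = -149/47.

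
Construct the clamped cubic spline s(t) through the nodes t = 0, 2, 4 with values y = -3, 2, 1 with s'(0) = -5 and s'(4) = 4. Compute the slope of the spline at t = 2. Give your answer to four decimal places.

Let σ_i = s''(x_i). Step sizes h_i = 2, 2; slopes of the chords Δ_i = (y_(i+1) - y_i)/h_i = 5/2, -1/2.
  2·σ_0 + 8·σ_1 + 2·σ_2 = 6(Δ_1 - Δ_0) = -18
Clamped end conditions give two more equations: 2h_0·σ_0 + h_0·σ_1 = 6(Δ_0 - s'(0)) = 45 and h_1·σ_1 + 2h_1·σ_2 = 6(s'(4) - Δ_1) = 27.
Hence σ_0 = 63/4, σ_1 = -9, σ_2 = 45/4.
On [2, 4], s'(t) = b_1 + 2c_1·(t - 2) + 3d_1·(t - 2)² with b_1 = Δ_1 - h_1(2σ_1 + σ_2)/6 = 7/4, c_1 = σ_1/2 = -9/2, d_1 = (σ_2 - σ_1)/(6h_1) = 27/16. So s'(2) = 7/4.

1.7500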